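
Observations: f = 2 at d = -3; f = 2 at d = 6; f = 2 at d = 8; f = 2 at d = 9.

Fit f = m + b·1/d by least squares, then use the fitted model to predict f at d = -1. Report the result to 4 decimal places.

Compute the Gram sums: Σ1 = 4, Σ1/d = 5/72, Σ1/d·1/d = 865/5184.
For Aᵀf: Σf = 8, Σ1/d·f = 5/36.
Δ = 4·(865/5184) − (5/72)² = 1145/1728.
m = (8·(865/5184) − (5/72)·(5/36))/(1145/1728) = 2; b = (4·(5/36) − (5/72)·8)/(1145/1728) = 0.
At d = -1: f̂ = (2)·(1) + (0)·(-1) = 2.

f̂ = 2.0000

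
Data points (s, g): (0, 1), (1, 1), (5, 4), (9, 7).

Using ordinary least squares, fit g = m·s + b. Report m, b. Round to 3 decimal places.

m = 0.695, b = 0.645

Normal-equation sums: Σs·s = 107, Σs = 15, Σ1 = 4.
Moment sums: Σs·g = 84, Σg = 13.
So XᵀX·[m, b]ᵀ = Xᵀg: [[107, 15]; [15, 4]]·[m, b]ᵀ = [84, 13]ᵀ.
Δ = 107·4 − 15² = 203.
m = (84·4 − 15·13)/203 = 141/203; b = (107·13 − 15·84)/203 = 131/203.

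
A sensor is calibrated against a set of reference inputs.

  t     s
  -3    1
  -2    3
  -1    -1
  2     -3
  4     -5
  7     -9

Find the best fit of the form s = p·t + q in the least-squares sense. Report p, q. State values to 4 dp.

From the data, Σt·t = 83, Σt = 7, Σ1 = 6.
Moment sums: Σt·s = -97, Σs = -14.
Eliminating q: 6·(row 1) − 7·(row 2) gives 449·p = 6·(-97) − 7·(-14) = -484, so p = -484/449.
Then q = ((-14) − 7·(-484/449))/6 = -483/449.

p = -1.0780, q = -1.0757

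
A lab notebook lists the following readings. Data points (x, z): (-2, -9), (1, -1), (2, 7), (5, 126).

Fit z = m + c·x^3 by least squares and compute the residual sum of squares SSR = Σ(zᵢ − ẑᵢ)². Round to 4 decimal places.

SSR = 0.7359

MᵀM·[m, c]ᵀ = Mᵀz reads: 4·m + 126·c = 123;  126·m + 15754·c = 15877.
(Σ1 = 4, Σx^3 = 126, Σx^3·x^3 = 15754, Σz = 123, Σx^3·z = 15877.)
Determinant 4·15754 − 126² = 47140.
m = (123·15754 − 126·15877)/47140 = -3138/2357; c = (4·15877 − 126·123)/47140 = 4801/4714.
Residuals: 1129/2357, -3239/4714, 433/2357, 115/4714; SSR = 3469/4714.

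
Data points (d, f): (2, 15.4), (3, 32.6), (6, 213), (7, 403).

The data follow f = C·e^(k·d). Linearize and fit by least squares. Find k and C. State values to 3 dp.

Let Y = ln f. Fitting Y = k·d + ln C by least squares:
Σd = 18.0000, Σ(d)² = 98.0000, Σln f = 17.5789, Σd·ln f = 90.0820.
Equations: 98.0000·k + 18.0000·ln C = 90.0820;  18.0000·k + 4·ln C = 17.5789.
Slope k = (n·Σd·ln f − Σd·Σln f)/(n·Σ(d)² − (Σd)²) = (4·90.0820 − 18.0000·17.5789)/68.0000 = 0.64570; ln C = (Σln f − k·Σd)/n = 1.48908, so C = exp(1.48908) = 4.43301.

k = 0.646, C = 4.433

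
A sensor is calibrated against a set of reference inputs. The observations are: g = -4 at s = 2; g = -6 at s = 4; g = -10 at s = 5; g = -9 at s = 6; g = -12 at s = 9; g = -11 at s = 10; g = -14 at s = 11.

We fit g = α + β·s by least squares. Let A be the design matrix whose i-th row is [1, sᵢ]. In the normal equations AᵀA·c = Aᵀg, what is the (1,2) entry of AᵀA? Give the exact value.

Row 1 ↔ basis 1, column 2 ↔ basis s, so (AᵀA)_{1,2} = Σᵢ s = (1)·(2) + (1)·(4) + (1)·(5) + (1)·(6) + (1)·(9) + (1)·(10) + (1)·(11) = 47.

47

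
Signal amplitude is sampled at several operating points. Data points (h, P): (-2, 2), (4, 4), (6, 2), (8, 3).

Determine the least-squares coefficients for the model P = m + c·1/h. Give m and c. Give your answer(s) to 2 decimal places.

m = 2.73, c = 1.67

Normal-equation sums: Σ1 = 4, Σ1/h = 1/24, Σ1/h·1/h = 205/576.
Right-hand side: ΣP = 11, Σ1/h·P = 17/24.
Determinant 4·(205/576) − (1/24)² = 91/64.
m = (11·(205/576) − (1/24)·(17/24))/(91/64) = 746/273; c = (4·(17/24) − (1/24)·11)/(91/64) = 152/91.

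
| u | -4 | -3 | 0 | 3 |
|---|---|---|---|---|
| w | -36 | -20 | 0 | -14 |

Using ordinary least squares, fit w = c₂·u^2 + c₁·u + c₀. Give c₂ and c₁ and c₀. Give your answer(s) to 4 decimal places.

c₂ = -1.9697, c₁ = 1.0970, c₀ = 0.3394

The normal system XᵀX·[c₂, c₁, c₀]ᵀ = Xᵀw is [[418, -64, 34]; [-64, 34, -4]; [34, -4, 4]]·[c₂, c₁, c₀]ᵀ = [-882, 162, -70]ᵀ.
Inverting the 3×3 Gram matrix, [c₂, c₁, c₀]ᵀ = [-65/33, 181/165, 56/165]ᵀ.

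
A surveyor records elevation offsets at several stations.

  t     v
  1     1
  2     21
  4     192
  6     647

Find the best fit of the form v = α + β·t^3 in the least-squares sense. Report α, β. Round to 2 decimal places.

α = -1.96, β = 3.01

Sums needed: Σ1 = 4, Σt^3 = 289, Σt^3·t^3 = 50817.
And Σv = 861, Σt^3·v = 152209.
XᵀX·[α, β]ᵀ = Xᵀv becomes [[4, 289]; [289, 50817]]·[α, β]ᵀ = [861, 152209]ᵀ.
Determinant 4·50817 − 289² = 119747.
α = (861·50817 − 289·152209)/119747 = -234964/119747; β = (4·152209 − 289·861)/119747 = 360007/119747.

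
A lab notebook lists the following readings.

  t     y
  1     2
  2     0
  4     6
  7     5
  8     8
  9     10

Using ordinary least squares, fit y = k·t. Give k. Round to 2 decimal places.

k = 1.00

With design matrix A, AᵀA = [[215]] and Aᵀy = [215]ᵀ.
Hence k = 215 / 215 ≈ 1.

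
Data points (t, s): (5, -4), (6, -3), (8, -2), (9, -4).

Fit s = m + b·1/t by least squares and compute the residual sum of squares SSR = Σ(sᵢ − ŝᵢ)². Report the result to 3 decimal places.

SSR = 2.495

From the data, Σ1 = 4, Σ1/t = 217/360, Σ1/t·1/t = 12409/129600.
And Σs = -13, Σ1/t·s = -359/180.
Determinant 4·(12409/129600) − (217/360)² = 283/14400.
m = ((-13)·(12409/129600) − (217/360)·(-359/180))/(283/14400) = -1837/849; b = (4·(-359/180) − (217/360)·(-13))/(283/14400) = -2040/283.
Residuals: -335/849, 310/849, 904/849, -293/283; SSR = 706/283.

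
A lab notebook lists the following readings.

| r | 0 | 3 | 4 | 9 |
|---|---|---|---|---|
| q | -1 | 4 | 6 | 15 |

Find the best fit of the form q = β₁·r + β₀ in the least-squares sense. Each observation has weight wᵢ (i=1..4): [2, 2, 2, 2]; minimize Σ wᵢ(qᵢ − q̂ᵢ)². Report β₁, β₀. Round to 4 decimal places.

β₁ = 1.7857, β₀ = -1.1429

Compute the Gram sums: Σwᵢ·r·r = 212, Σwᵢ·r = 32, Σwᵢ·1 = 8.
For AᵀWq: Σwᵢ·r·q = 342, Σwᵢ·q = 48.
Normal equations: [[212, 32]; [32, 8]]·[β₁, β₀]ᵀ = [342, 48]ᵀ.
Δ = 212·8 − 32² = 672.
β₁ = (342·8 − 32·48)/672 = 25/14; β₀ = (212·48 − 32·342)/672 = -8/7.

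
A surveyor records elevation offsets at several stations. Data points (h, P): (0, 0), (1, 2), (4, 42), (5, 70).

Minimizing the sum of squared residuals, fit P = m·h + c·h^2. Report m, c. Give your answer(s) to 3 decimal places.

Sums needed: Σh·h = 42, Σh·h^2 = 190, Σh^2·h^2 = 882.
Right-hand side: Σh·P = 520, Σh^2·P = 2424.
Eliminating c: 882·(row 1) − 190·(row 2) gives 944·m = 882·520 − 190·2424 = -1920, so m = -120/59.
Then c = (2424 − 190·(-120/59))/882 = 188/59.

m = -2.034, c = 3.186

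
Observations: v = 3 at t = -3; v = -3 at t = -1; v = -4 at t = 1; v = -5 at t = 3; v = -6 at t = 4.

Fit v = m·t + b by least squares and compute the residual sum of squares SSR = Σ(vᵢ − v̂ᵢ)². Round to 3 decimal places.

Normal-equation sums: Σt·t = 36, Σt = 4, Σ1 = 5.
And Σt·v = -49, Σv = -15.
Eliminating b: 5·(row 1) − 4·(row 2) gives 164·m = 5·(-49) − 4·(-15) = -185, so m = -185/164.
Then b = ((-15) − 4·(-185/164))/5 = -86/41.
Residuals: 281/164, -333/164, -127/164, 79/164, 25/41; SSR = 1355/164.

SSR = 8.262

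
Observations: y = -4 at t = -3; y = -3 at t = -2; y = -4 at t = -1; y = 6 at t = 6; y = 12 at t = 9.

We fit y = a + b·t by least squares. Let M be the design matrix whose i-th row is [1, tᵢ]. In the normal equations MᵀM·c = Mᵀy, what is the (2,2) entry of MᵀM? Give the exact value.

131

Row 2 ↔ basis t, column 2 ↔ basis t, so (MᵀM)_{2,2} = Σᵢ (t)·(t) = (-3)·(-3) + (-2)·(-2) + (-1)·(-1) + (6)·(6) + (9)·(9) = 131.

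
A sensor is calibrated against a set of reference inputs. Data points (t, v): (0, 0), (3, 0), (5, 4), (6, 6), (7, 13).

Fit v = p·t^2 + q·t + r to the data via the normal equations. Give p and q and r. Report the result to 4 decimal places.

p = 0.4895, q = -1.7203, r = 0.1748

With design matrix M, MᵀM = [[4403, 711, 119]; [711, 119, 21]; [119, 21, 5]] and Mᵀv = [953, 147, 23]ᵀ.
Inverting the 3×3 Gram matrix, [p, q, r]ᵀ = [70/143, -246/143, 25/143]ᵀ.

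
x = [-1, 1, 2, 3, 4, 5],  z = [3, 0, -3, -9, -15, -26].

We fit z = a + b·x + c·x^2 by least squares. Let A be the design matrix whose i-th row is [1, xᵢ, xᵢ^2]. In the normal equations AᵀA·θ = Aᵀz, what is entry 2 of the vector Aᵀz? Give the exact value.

-226

Entry 2 ↔ basis x, so (Aᵀz)_{2} = Σᵢ (x)·zᵢ = (-1)·(3) + (1)·(0) + (2)·(-3) + (3)·(-9) + (4)·(-15) + (5)·(-26) = -226.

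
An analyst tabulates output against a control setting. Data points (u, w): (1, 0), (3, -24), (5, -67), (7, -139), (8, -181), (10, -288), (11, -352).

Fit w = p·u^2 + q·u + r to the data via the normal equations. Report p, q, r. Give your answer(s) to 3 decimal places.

The normal equations are: 31845·p + 3339·q + 369·r = -91678;  3339·p + 369·q + 45·r = -9580;  369·p + 45·q + 7·r = -1051.
(Σu^2·u^2 = 31845, Σu^2·u = 3339, Σu^2 = 369, Σu·u = 369, Σu = 45, Σ1 = 7, Σu^2·w = -91678, Σu·w = -9580, Σw = -1051.)
Row-reducing yields p = -20957/6886, q = 92503/61974, r = 2388/3443.

p = -3.043, q = 1.493, r = 0.694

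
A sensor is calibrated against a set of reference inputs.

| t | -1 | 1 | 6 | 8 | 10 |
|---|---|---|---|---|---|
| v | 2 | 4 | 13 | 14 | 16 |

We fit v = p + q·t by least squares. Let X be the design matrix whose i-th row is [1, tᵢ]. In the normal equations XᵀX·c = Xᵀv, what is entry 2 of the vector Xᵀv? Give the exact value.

Entry 2 ↔ basis t, so (Xᵀv)_{2} = Σᵢ (t)·vᵢ = (-1)·(2) + (1)·(4) + (6)·(13) + (8)·(14) + (10)·(16) = 352.

352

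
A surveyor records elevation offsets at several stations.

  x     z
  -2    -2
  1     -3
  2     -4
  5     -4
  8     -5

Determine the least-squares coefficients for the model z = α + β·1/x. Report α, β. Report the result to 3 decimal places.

α = -3.456, β = -0.544

With design matrix A, AᵀA = [[5, 53/40]; [53/40, 2489/1600]] and Aᵀz = [-18, -217/40]ᵀ.
Eliminating β: (2489/1600)·(row 1) − (53/40)·(row 2) gives (2409/400)·α = (2489/1600)·(-18) − (53/40)·(-217/40) = -33301/1600, so α = -33301/9636.
Then β = ((-217/40) − (53/40)·(-33301/9636))/(2489/1600) = -1310/2409.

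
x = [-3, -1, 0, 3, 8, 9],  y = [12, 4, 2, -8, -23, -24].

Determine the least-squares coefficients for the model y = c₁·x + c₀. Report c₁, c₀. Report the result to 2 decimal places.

c₁ = -3.01, c₀ = 1.86

The normal equations are: 164·c₁ + 16·c₀ = -464;  16·c₁ + 6·c₀ = -37.
(Σx·x = 164, Σx = 16, Σ1 = 6, Σx·y = -464, Σy = -37.)
det = 164·6 − 16² = 728.
c₁ = ((-464)·6 − 16·(-37))/728 = -274/91; c₀ = (164·(-37) − 16·(-464))/728 = 339/182.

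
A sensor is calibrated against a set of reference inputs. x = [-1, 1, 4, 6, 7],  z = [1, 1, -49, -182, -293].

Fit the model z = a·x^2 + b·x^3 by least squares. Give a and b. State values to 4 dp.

a = 0.7382, b = -0.9611

Setting ∂/∂a … = 0 gives: 3955·a + 25607·b = -21691;  25607·a + 168403·b = -142947.
det = 3955·168403 − 25607² = 10315416.
a = ((-21691)·168403 − 25607·(-142947))/10315416 = 65641/88926; b = (3955·(-142947) − 25607·(-21691))/10315416 = -2478487/2578854.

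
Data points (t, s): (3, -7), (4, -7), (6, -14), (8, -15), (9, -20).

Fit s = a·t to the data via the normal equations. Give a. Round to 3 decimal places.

a = -2.102

From the data, Σt·t = 206.
Moment sums: Σt·s = -433.
a = (-433)/206 = -2.10194.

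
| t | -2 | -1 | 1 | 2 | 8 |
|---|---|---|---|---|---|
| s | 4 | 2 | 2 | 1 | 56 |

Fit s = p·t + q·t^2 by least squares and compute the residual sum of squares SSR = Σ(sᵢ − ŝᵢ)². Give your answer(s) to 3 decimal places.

SSR = 6.368

Normal-equation sums: Σt·t = 74, Σt·t^2 = 512, Σt^2·t^2 = 4130.
For Mᵀs: Σt·s = 442, Σt^2·s = 3608.
MᵀM·[p, q]ᵀ = Mᵀs becomes [[74, 512]; [512, 4130]]·[p, q]ᵀ = [442, 3608]ᵀ.
Δ = 74·4130 − 512² = 43476.
p = (442·4130 − 512·3608)/43476 = -5459/10869; q = (74·3608 − 512·442)/43476 = 10172/10869.
Residuals: -2710/3623, 6107/10869, 5675/3623, -18901/10869, 1328/10869; SSR = 69211/10869.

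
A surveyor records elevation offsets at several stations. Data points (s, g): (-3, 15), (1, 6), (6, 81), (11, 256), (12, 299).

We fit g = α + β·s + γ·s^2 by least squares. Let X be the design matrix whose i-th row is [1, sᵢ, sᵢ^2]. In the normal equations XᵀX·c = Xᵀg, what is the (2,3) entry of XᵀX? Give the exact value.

Row 2 ↔ basis s, column 3 ↔ basis s^2, so (XᵀX)_{2,3} = Σᵢ (s)·(s^2) = (-3)·(9) + (1)·(1) + (6)·(36) + (11)·(121) + (12)·(144) = 3249.

3249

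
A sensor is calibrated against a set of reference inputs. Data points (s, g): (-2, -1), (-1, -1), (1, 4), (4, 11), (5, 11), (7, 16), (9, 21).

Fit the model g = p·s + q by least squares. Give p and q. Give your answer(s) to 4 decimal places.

p = 2.0366, q = 2.0225

Compute the Gram sums: Σs·s = 177, Σs = 23, Σ1 = 7.
Moment sums: Σs·g = 407, Σg = 61.
So AᵀA·[p, q]ᵀ = Aᵀg: [[177, 23]; [23, 7]]·[p, q]ᵀ = [407, 61]ᵀ.
Determinant 177·7 − 23² = 710.
p = (407·7 − 23·61)/710 = 723/355; q = (177·61 − 23·407)/710 = 718/355.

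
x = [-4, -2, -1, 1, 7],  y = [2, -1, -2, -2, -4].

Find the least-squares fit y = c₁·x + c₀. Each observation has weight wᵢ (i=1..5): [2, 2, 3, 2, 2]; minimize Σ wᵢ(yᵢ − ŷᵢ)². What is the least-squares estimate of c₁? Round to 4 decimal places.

c₁ = -0.4517

Entries of AᵀWA: Σwᵢ·x·x = 143, Σwᵢ·x = 1, Σwᵢ·1 = 11.
For AᵀWy: Σwᵢ·x·y = -66, Σwᵢ·y = -16.
Determinant 143·11 − 1² = 1572.
c₁ = ((-66)·11 − 1·(-16))/1572 = -355/786; c₀ = (143·(-16) − 1·(-66))/1572 = -1111/786.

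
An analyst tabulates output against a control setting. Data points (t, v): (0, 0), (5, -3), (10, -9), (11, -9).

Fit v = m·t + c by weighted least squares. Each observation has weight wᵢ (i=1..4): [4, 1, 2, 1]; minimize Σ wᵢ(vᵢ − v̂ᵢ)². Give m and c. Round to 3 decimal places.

m = -0.864, c = 0.139

Forming AᵀWA = [[346, 36]; [36, 8]] and AᵀWv = [-294, -30]ᵀ gives AᵀWA·[m, c]ᵀ = AᵀWv.
Δ = 346·8 − 36² = 1472.
m = ((-294)·8 − 36·(-30))/1472 = -159/184; c = (346·(-30) − 36·(-294))/1472 = 51/368.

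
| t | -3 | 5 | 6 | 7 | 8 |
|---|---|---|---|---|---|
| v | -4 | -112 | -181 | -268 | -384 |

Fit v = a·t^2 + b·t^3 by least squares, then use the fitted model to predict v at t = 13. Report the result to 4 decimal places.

With design matrix X, XᵀX = [[8499, 60233]; [60233, 442803]] and Xᵀv = [-47060, -341520]ᵀ.
Determinant 8499·442803 − 60233² = 135368408.
a = ((-47060)·442803 − 60233·(-341520))/135368408 = -998265/505106; b = (8499·(-341520) − 60233·(-47060))/135368408 = -17003375/33842102.
At t = 13: v̂ = (-998265/505106)·(169) + (-17003375/33842102)·(2197) = -24329884735/16921051.

v̂ = -1437.8471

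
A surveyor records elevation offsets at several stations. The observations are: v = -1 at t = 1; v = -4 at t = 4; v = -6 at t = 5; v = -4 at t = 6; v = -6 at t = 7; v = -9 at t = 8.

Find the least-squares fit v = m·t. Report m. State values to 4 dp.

Entries of AᵀA: Σt·t = 191.
And Σt·v = -185.
So AᵀA·[m]ᵀ = Aᵀv: [[191]]·[m]ᵀ = [-185]ᵀ.
Hence m = -185 / 191 ≈ -0.968586.

m = -0.9686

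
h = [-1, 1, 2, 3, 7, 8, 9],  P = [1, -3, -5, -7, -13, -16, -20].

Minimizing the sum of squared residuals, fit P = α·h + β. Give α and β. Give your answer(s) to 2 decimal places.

Compute the Gram sums: Σh·h = 209, Σh = 29, Σ1 = 7.
For XᵀP: Σh·P = -434, ΣP = -63.
Eliminating β: 7·(row 1) − 29·(row 2) gives 622·α = 7·(-434) − 29·(-63) = -1211, so α = -1211/622.
Then β = ((-63) − 29·(-1211/622))/7 = -581/622.

α = -1.95, β = -0.93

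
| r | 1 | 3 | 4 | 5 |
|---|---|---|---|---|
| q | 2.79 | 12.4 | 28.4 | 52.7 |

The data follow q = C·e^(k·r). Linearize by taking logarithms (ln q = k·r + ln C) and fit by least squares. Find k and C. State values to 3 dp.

Let Y = ln q. Fitting Y = k·r + ln C by least squares:
AᵀA = [[51.0000, 13.0000]; [13.0000, 4]], rhs = [41.7878, 10.8547]ᵀ  (here Σr = 13.0000, Σ(r)² = 51.0000, Σln q = 10.8547, Σr·ln q = 41.7878).
Solving (det = 35.0000): k = 0.74398, ln C = 0.29574, so C = exp(0.29574) = 1.34412.

k = 0.744, C = 1.344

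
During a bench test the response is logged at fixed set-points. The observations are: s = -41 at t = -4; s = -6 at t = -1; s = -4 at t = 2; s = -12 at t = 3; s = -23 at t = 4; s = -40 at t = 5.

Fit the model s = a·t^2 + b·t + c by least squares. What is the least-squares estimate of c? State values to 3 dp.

c = -0.968

Compute the Gram sums: Σt^2·t^2 = 1235, Σt^2·t = 159, Σt^2 = 71, Σt·t = 71, Σt = 9, Σ1 = 6.
Right-hand side: Σt^2·s = -2154, Σt·s = -166, Σs = -126.
Normal equations: [[1235, 159, 71]; [159, 71, 9]; [71, 9, 6]]·[a, b, c]ᵀ = [-2154, -166, -126]ᵀ.
Solving the 3×3 system (Gaussian elimination) gives a = -11799/5984, b = 65833/29920, c = -14481/14960.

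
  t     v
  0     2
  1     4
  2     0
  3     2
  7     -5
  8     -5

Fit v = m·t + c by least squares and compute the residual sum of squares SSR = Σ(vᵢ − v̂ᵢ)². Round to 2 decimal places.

SSR = 10.45

Compute the Gram sums: Σt·t = 127, Σt = 21, Σ1 = 6.
And Σt·v = -65, Σv = -2.
AᵀA·[m, c]ᵀ = Aᵀv becomes [[127, 21]; [21, 6]]·[m, c]ᵀ = [-65, -2]ᵀ.
Eliminating c: 6·(row 1) − 21·(row 2) gives 321·m = 6·(-65) − 21·(-2) = -348, so m = -116/107.
Then c = ((-2) − 21·(-116/107))/6 = 1111/321.
Residuals: -469/321, 521/321, -415/321, 575/321, -280/321, 68/321; SSR = 3356/321.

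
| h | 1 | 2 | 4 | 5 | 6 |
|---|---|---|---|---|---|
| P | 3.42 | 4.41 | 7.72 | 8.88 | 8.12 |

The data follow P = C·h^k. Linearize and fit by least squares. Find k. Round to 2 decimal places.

k = 0.56

Taking logs, ln P = k·ln h + ln C, so regress ln P on ln h.
AᵀA = [[8.2030, 5.4806]; [5.4806, 5]], rhs = [11.1291, 9.0355]ᵀ  (here Σln h = 5.4806, Σ(ln h)² = 8.2030, Σln P = 9.0355, Σln h·ln P = 11.1291).
Δ = 8.2030·5 − (5.4806)² = 10.9774; k = (11.1291·5 − 5.4806·9.0355)/10.9774 = 0.55800, ln C = (8.2030·9.0355 − 5.4806·11.1291)/10.9774 = 1.19545.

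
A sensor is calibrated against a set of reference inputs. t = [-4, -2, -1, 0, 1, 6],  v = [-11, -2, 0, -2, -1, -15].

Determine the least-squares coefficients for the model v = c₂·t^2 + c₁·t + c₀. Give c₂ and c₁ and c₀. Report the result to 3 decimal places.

c₂ = -0.489, c₁ = 0.472, c₀ = -0.442

Normal-equation sums: Σt^2·t^2 = 1570, Σt^2·t = 144, Σt^2 = 58, Σt·t = 58, Σt = 0, Σ1 = 6.
For Xᵀv: Σt^2·v = -725, Σt·v = -43, Σv = -31.
Inverting the 3×3 Gram matrix, [c₂, c₁, c₀]ᵀ = [-6929/14177, 13385/28354, -12535/28354]ᵀ.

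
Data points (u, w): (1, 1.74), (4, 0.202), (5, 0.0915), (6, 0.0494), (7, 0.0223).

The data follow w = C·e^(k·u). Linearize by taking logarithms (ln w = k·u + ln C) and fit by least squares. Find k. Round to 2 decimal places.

k = -0.72

With ln wᵢ as the transformed response and uᵢ as the regressor:
Σu = 23.0000, Σ(u)² = 127.0000, Σln w = -10.2480, Σu·ln w = -62.4702.
Equations: 127.0000·k + 23.0000·ln C = -62.4702;  23.0000·k + 5·ln C = -10.2480.
Slope k = (n·Σu·ln w − Σu·Σln w)/(n·Σ(u)² − (Σu)²) = (5·-62.4702 − 23.0000·-10.2480)/106.0000 = -0.72308; ln C = (Σln w − k·Σu)/n = 1.27659.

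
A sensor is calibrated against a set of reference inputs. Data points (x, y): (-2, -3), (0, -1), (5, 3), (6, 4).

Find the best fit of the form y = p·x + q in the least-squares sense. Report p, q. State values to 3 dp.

p = 0.855, q = -1.173

The normal system AᵀA·[p, q]ᵀ = Aᵀy is [[65, 9]; [9, 4]]·[p, q]ᵀ = [45, 3]ᵀ.
Δ = 65·4 − 9² = 179.
p = (45·4 − 9·3)/179 = 153/179; q = (65·3 − 9·45)/179 = -210/179.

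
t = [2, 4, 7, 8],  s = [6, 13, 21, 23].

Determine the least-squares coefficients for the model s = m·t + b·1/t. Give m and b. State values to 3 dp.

From the data, Σt·t = 133, Σt·1/t = 4, Σ1/t·1/t = 1093/3136.
Moment sums: Σt·s = 395, Σ1/t·s = 97/8.
Eliminating b: (1093/3136)·(row 1) − 4·(row 2) gives (13599/448)·m = (1093/3136)·395 − 4·(97/8) = 279639/3136, so m = 31071/10577.
Then b = ((97/8) − 4·(31071/10577))/(1093/3136) = 1624/1511.

m = 2.938, b = 1.075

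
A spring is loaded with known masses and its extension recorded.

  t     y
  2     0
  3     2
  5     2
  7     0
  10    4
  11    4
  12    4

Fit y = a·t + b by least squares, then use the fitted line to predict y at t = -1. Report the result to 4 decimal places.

Compute the Gram sums: Σt·t = 452, Σt = 50, Σ1 = 7.
Moment sums: Σt·y = 148, Σy = 16.
So XᵀX·[a, b]ᵀ = Xᵀy: [[452, 50]; [50, 7]]·[a, b]ᵀ = [148, 16]ᵀ.
det = 452·7 − 50² = 664.
a = (148·7 − 50·16)/664 = 59/166; b = (452·16 − 50·148)/664 = -21/83.
At t = -1: ŷ = (59/166)·(-1) + (-21/83)·(1) = -101/166.

ŷ = -0.6084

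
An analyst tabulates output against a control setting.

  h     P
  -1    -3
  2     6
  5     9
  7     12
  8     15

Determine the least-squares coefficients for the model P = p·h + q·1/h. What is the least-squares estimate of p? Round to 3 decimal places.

Forming XᵀX = [[143, 5]; [5, 103961/78400]] and XᵀP = [264, 3189/280]ᵀ gives XᵀX·[p, q]ᵀ = XᵀP.
Determinant 143·(103961/78400) − 5² = 12906423/78400.
p = (264·(103961/78400) − 5·(3189/280))/(12906423/78400) = 2553456/1434047; q = (143·(3189/280) − 5·264)/(12906423/78400) = 2688840/1434047.

p = 1.781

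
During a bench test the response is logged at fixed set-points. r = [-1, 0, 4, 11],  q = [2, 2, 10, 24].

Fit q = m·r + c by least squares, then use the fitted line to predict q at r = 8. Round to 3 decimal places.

q̂ = 18.045

Compute the Gram sums: Σr·r = 138, Σr = 14, Σ1 = 4.
Right-hand side: Σr·q = 302, Σq = 38.
MᵀM·[m, c]ᵀ = Mᵀq becomes [[138, 14]; [14, 4]]·[m, c]ᵀ = [302, 38]ᵀ.
det = 138·4 − 14² = 356.
m = (302·4 − 14·38)/356 = 169/89; c = (138·38 − 14·302)/356 = 254/89.
At r = 8: q̂ = (169/89)·(8) + (254/89)·(1) = 1606/89.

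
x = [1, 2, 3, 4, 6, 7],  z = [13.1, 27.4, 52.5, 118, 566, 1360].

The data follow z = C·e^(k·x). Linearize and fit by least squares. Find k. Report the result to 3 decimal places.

With ln zᵢ as the transformed response and xᵢ as the regressor:
Over the data: Σx = 23.0000, Σ(x)² = 115.0000, Σln z = 28.1685, Σx·ln z = 128.6971.
Normal system: [[115.0000, 23.0000]; [23.0000, 6]]·[k, ln C]ᵀ = [128.6971, 28.1685]ᵀ.
Solving (det = 161.0000): k = 0.77210, ln C = 1.73504.

k = 0.772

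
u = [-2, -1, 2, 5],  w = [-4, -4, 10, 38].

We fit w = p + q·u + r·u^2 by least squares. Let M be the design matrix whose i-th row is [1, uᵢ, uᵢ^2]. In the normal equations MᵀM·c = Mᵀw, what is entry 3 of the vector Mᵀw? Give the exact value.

Entry 3 ↔ basis u^2, so (Mᵀw)_{3} = Σᵢ (u^2)·wᵢ = (4)·(-4) + (1)·(-4) + (4)·(10) + (25)·(38) = 970.

970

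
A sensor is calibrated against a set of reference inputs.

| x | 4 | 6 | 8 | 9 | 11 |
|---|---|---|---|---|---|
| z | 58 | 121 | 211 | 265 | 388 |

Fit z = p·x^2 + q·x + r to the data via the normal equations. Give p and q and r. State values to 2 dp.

p = 2.99, q = 2.50, r = -0.25

The normal equations are: 26850·p + 2852·q + 318·r = 87201;  2852·p + 318·q + 38·r = 9299;  318·p + 38·q + 5·r = 1043.
(Σx^2·x^2 = 26850, Σx^2·x = 2852, Σx^2 = 318, Σx·x = 318, Σx = 38, Σ1 = 5, Σx^2·z = 87201, Σx·z = 9299, Σz = 1043.)
Solving the 3×3 system (Gaussian elimination) gives p = 30279/10142, q = 25323/10142, r = -1289/5071.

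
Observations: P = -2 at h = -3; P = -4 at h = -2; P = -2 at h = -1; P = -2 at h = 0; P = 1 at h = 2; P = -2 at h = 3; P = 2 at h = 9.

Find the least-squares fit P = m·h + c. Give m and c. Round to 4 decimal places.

XᵀX·[m, c]ᵀ = XᵀP reads: 108·m + 8·c = 30;  8·m + 7·c = -9.
Δ = 108·7 − 8² = 692.
m = (30·7 − 8·(-9))/692 = 141/346; c = (108·(-9) − 8·30)/692 = -303/173.

m = 0.4075, c = -1.7514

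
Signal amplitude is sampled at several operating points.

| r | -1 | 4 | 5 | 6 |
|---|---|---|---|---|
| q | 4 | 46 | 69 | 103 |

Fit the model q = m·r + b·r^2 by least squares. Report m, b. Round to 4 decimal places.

Setting ∂/∂m … = 0 gives: 78·m + 404·b = 1143;  404·m + 2178·b = 6173.
(Σr·r = 78, Σr·r^2 = 404, Σr^2·r^2 = 2178, Σr·q = 1143, Σr^2·q = 6173.)
Determinant 78·2178 − 404² = 6668.
m = (1143·2178 − 404·6173)/6668 = -2219/3334; b = (78·6173 − 404·1143)/6668 = 9861/3334.

m = -0.6656, b = 2.9577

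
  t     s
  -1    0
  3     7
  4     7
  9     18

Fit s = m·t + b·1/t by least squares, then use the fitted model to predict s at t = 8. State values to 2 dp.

The normal equations are: 107·m + 4·b = 211;  4·m + (1537/1296)·b = 73/12.
(Σt·t = 107, Σt·1/t = 4, Σ1/t·1/t = 1537/1296, Σt·s = 211, Σ1/t·s = 73/12.)
Eliminating b: (1537/1296)·(row 1) − 4·(row 2) gives (143723/1296)·m = (1537/1296)·211 − 4·(73/12) = 292771/1296, so m = 292771/143723.
Then b = ((73/12) − 4·(292771/143723))/(1537/1296) = -250236/143723.
At t = 8: ŝ = (292771/143723)·(8) + (-250236/143723)·(1/8) = 4621777/287446.

ŝ = 16.08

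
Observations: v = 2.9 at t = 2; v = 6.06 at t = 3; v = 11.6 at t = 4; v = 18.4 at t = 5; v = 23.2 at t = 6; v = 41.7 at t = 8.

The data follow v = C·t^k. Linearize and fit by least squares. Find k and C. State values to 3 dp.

Linearized form: ln v = k·ln t + ln C. From the 6 transformed points,
Sums: Σln t = 8.6587, Σ(ln t)² = 13.7340, Σln v = 15.1044, Σln t·ln v = 24.1934.
Normal system: [[13.7340, 8.6587]; [8.6587, 6]]·[k, ln C]ᵀ = [24.1934, 15.1044]ᵀ.
Slope k = (n·Σln t·ln v − Σln t·Σln v)/(n·Σ(ln t)² − (Σln t)²) = (6·24.1934 − 8.6587·15.1044)/7.4309 = 1.93456; ln C = (Σln v − k·Σln t)/n = -0.27439, so C = exp(-0.27439) = 0.76004.

k = 1.935, C = 0.760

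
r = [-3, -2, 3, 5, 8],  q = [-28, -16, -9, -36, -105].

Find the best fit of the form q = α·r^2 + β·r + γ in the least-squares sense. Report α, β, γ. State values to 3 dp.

Entries of XᵀX: Σr^2·r^2 = 4899, Σr^2·r = 629, Σr^2 = 111, Σr·r = 111, Σr = 11, Σ1 = 5.
And Σr^2·q = -8017, Σr·q = -931, Σq = -194.
So XᵀX·[α, β, γ]ᵀ = Xᵀq: [[4899, 629, 111]; [629, 111, 11]; [111, 11, 5]]·[α, β, γ]ᵀ = [-8017, -931, -194]ᵀ.
Solving the 3×3 system (Gaussian elimination) gives α = -320073/158174, β = 500147/158174, γ = -65927/79087.

α = -2.024, β = 3.162, γ = -0.834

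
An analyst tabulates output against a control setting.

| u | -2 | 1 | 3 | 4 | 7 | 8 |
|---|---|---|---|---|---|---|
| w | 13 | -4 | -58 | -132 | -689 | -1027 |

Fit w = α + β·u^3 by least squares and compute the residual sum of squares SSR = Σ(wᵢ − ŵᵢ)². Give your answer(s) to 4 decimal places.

AᵀA·[α, β]ᵀ = Aᵀw reads: 6·α + 939·β = -1897;  939·α + 384683·β = -772273.
(Σ1 = 6, Σu^3 = 939, Σu^3·u^3 = 384683, Σw = -1897, Σu^3·w = -772273.)
Determinant 6·384683 − 939² = 1426377.
α = ((-1897)·384683 − 939·(-772273))/1426377 = -4579304/1426377; β = (6·(-772273) − 939·(-1897))/1426377 = -950785/475459.
Residuals: 303365/1426377, 1726151/1426377, -1136977/1426377, -1151740/1426377, 163316/1426377, 95885/1426377; SSR = 4014868/1426377.

SSR = 2.8147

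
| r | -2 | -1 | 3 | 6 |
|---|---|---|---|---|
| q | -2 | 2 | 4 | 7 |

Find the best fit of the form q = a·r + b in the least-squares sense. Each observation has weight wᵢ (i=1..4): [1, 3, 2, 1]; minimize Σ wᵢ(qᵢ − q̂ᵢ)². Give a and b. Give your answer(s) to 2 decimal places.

Entries of XᵀWX: Σwᵢ·r·r = 61, Σwᵢ·r = 7, Σwᵢ·1 = 7.
Right-hand side: Σwᵢ·r·q = 64, Σwᵢ·q = 19.
XᵀWX·[a, b]ᵀ = XᵀWq becomes [[61, 7]; [7, 7]]·[a, b]ᵀ = [64, 19]ᵀ.
det = 61·7 − 7² = 378.
a = (64·7 − 7·19)/378 = 5/6; b = (61·19 − 7·64)/378 = 79/42.

a = 0.83, b = 1.88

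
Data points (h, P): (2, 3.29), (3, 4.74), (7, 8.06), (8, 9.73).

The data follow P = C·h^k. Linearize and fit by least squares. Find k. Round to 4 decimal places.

Let Y = ln P. Fitting Y = k·ln h + ln C by least squares:
Σln h = 5.8171, Σ(ln h)² = 9.7980, Σln P = 7.1091, Σln h·ln P = 11.3271.
Equations: 9.7980·k + 5.8171·ln C = 11.3271;  5.8171·k + 4·ln C = 7.1091.
Slope k = (n·Σln h·ln P − Σln h·Σln P)/(n·Σ(ln h)² − (Σln h)²) = (4·11.3271 − 5.8171·7.1091)/5.3534 = 0.73862; ln C = (Σln P − k·Σln h)/n = 0.70311.

k = 0.7386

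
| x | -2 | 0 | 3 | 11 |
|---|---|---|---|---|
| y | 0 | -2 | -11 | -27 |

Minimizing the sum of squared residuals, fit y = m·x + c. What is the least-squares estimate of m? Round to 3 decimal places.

m = -2.143

Normal-equation sums: Σx·x = 134, Σx = 12, Σ1 = 4.
Moment sums: Σx·y = -330, Σy = -40.
Determinant 134·4 − 12² = 392.
m = ((-330)·4 − 12·(-40))/392 = -15/7; c = (134·(-40) − 12·(-330))/392 = -25/7.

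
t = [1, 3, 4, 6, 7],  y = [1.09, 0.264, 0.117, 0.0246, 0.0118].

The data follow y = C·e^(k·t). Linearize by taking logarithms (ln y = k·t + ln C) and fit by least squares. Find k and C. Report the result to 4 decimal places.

k = -0.7609, C = 2.4317

Linearized form: ln y = k·t + ln C. From the 5 transformed points,
Σt = 21.0000, Σ(t)² = 111.0000, Σln y = -11.5359, Σt·ln y = -65.7992.
Equations: 111.0000·k + 21.0000·ln C = -65.7992;  21.0000·k + 5·ln C = -11.5359.
Slope k = (n·Σt·ln y − Σt·Σln y)/(n·Σ(t)² − (Σt)²) = (5·-65.7992 − 21.0000·-11.5359)/114.0000 = -0.76090; ln C = (Σln y − k·Σt)/n = 0.88861, so C = exp(0.88861) = 2.43174.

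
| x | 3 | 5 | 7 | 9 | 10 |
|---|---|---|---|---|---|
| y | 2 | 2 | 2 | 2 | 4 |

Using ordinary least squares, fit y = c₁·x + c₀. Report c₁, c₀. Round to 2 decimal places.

c₁ = 0.20, c₀ = 1.07

AᵀA·[c₁, c₀]ᵀ = Aᵀy reads: 264·c₁ + 34·c₀ = 88;  34·c₁ + 5·c₀ = 12.
det = 264·5 − 34² = 164.
c₁ = (88·5 − 34·12)/164 = 8/41; c₀ = (264·12 − 34·88)/164 = 44/41.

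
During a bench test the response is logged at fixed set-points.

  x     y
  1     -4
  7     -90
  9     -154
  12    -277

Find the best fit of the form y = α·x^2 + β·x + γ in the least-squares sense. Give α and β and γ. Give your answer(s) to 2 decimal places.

α = -2.07, β = 2.10, γ = -3.94

Entries of AᵀA: Σx^2·x^2 = 29699, Σx^2·x = 2801, Σx^2 = 275, Σx·x = 275, Σx = 29, Σ1 = 4.
For Aᵀy: Σx^2·y = -56776, Σx·y = -5344, Σy = -525.
AᵀA·[α, β, γ]ᵀ = Aᵀy becomes [[29699, 2801, 275]; [2801, 275, 29]; [275, 29, 4]]·[α, β, γ]ᵀ = [-56776, -5344, -525]ᵀ.
Row-reducing yields α = -32609/15726, β = 33065/15726, γ = -10315/2621.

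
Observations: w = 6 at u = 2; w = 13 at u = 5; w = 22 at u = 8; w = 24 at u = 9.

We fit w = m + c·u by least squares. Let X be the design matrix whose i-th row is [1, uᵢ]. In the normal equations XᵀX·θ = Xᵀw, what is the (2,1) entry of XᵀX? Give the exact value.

Row 2 ↔ basis u, column 1 ↔ basis 1, so (XᵀX)_{2,1} = Σᵢ u = (2)·(1) + (5)·(1) + (8)·(1) + (9)·(1) = 24.

24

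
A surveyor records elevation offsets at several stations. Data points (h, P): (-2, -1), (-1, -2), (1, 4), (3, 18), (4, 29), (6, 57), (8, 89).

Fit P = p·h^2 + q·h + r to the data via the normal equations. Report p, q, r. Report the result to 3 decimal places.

p = 1.018, q = 3.042, r = 0.399

Entries of MᵀM: Σh^2·h^2 = 5747, Σh^2·h = 811, Σh^2 = 131, Σh·h = 131, Σh = 19, Σ1 = 7.
Right-hand side: Σh^2·P = 8372, Σh·P = 1232, ΣP = 194.
Solving the 3×3 system (Gaussian elimination) gives p = 6052/5943, q = 36161/11886, r = 1581/3962.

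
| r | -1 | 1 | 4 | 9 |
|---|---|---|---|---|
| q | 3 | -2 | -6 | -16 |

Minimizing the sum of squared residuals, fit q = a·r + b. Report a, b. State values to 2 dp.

With design matrix A, AᵀA = [[99, 13]; [13, 4]] and Aᵀq = [-173, -21]ᵀ.
Eliminating b: 4·(row 1) − 13·(row 2) gives 227·a = 4·(-173) − 13·(-21) = -419, so a = -419/227.
Then b = ((-21) − 13·(-419/227))/4 = 170/227.

a = -1.85, b = 0.75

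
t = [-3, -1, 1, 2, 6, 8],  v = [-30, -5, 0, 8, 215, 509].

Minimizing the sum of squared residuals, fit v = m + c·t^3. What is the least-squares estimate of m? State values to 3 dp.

Forming XᵀX = [[6, 709]; [709, 309595]] and Xᵀv = [697, 307927]ᵀ gives XᵀX·[m, c]ᵀ = Xᵀv.
Eliminating c: 309595·(row 1) − 709·(row 2) gives 1354889·m = 309595·697 − 709·307927 = -2532528, so m = -2532528/1354889.
Then c = (307927 − 709·(-2532528/1354889))/309595 = 1353389/1354889.

m = -1.869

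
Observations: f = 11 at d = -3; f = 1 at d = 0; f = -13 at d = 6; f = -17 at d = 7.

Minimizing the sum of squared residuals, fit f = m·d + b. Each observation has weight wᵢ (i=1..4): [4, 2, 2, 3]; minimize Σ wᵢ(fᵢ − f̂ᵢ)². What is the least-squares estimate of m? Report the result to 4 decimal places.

Setting ∂/∂m … = 0 gives: 255·m + 21·b = -645;  21·m + 11·b = -31.
(Σwᵢ·d·d = 255, Σwᵢ·d = 21, Σwᵢ·1 = 11, Σwᵢ·d·f = -645, Σwᵢ·f = -31.)
det = 255·11 − 21² = 2364.
m = ((-645)·11 − 21·(-31))/2364 = -537/197; b = (255·(-31) − 21·(-645))/2364 = 470/197.

m = -2.7259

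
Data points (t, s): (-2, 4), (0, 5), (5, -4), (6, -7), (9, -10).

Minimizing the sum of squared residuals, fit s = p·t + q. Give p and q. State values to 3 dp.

The normal system XᵀX·[p, q]ᵀ = Xᵀs is [[146, 18]; [18, 5]]·[p, q]ᵀ = [-160, -12]ᵀ.
det = 146·5 − 18² = 406.
p = ((-160)·5 − 18·(-12))/406 = -292/203; q = (146·(-12) − 18·(-160))/406 = 564/203.

p = -1.438, q = 2.778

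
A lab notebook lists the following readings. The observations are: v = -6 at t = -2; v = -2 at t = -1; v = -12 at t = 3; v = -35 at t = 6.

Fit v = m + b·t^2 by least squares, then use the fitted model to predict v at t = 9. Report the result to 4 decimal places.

Compute the Gram sums: Σ1 = 4, Σt^2 = 50, Σt^2·t^2 = 1394.
For Aᵀv: Σv = -55, Σt^2·v = -1394.
AᵀA·[m, b]ᵀ = Aᵀv becomes [[4, 50]; [50, 1394]]·[m, b]ᵀ = [-55, -1394]ᵀ.
Eliminating b: 1394·(row 1) − 50·(row 2) gives 3076·m = 1394·(-55) − 50·(-1394) = -6970, so m = -3485/1538.
Then b = ((-1394) − 50·(-3485/1538))/1394 = -1413/1538.
At t = 9: v̂ = (-3485/1538)·(1) + (-1413/1538)·(81) = -58969/769.

v̂ = -76.6827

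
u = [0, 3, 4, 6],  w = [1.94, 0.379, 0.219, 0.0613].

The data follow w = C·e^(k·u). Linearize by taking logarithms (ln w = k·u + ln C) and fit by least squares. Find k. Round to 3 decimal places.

k = -0.572

Taking logs, ln w = k·u + ln C, so regress ln w on u.
AᵀA = [[61.0000, 13.0000]; [13.0000, 4]], rhs = [-25.7372, -4.6182]ᵀ  (here Σu = 13.0000, Σ(u)² = 61.0000, Σln w = -4.6182, Σu·ln w = -25.7372).
Δ = 61.0000·4 − (13.0000)² = 75.0000; k = (-25.7372·4 − 13.0000·-4.6182)/75.0000 = -0.57217, ln C = (61.0000·-4.6182 − 13.0000·-25.7372)/75.0000 = 0.70499.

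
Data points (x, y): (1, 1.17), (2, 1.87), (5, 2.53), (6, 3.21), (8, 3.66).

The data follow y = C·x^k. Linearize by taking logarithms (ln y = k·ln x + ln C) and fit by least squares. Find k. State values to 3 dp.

Let Y = ln y. Fitting Y = k·ln x + ln C by least squares:
Over the data: Σln x = 6.1738, Σ(ln x)² = 10.6052, Σln y = 4.1749, Σln x·ln y = 6.7155.
Normal system: [[10.6052, 6.1738]; [6.1738, 5]]·[k, ln C]ᵀ = [6.7155, 4.1749]ᵀ.
Slope k = (n·Σln x·ln y − Σln x·Σln y)/(n·Σ(ln x)² − (Σln x)²) = (5·6.7155 − 6.1738·4.1749)/14.9105 = 0.52328; ln C = (Σln y − k·Σln x)/n = 0.18885.

k = 0.523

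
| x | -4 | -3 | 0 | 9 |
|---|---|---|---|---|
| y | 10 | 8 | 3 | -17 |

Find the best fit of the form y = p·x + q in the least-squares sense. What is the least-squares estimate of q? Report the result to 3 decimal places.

q = 2.043

The normal equations are: 106·p + 2·q = -217;  2·p + 4·q = 4.
Eliminating q: 4·(row 1) − 2·(row 2) gives 420·p = 4·(-217) − 2·4 = -876, so p = -73/35.
Then q = (4 − 2·(-73/35))/4 = 143/70.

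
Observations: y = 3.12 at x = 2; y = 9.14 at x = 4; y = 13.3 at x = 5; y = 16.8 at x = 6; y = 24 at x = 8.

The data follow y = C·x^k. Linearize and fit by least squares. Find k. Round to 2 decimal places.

Taking logs, ln y = k·ln x + ln C, so regress ln y on ln x.
XᵀX = [[12.5270, 7.5601]; [7.5601, 5]], rhs = [19.6847, 11.9377]ᵀ  (here Σln x = 7.5601, Σ(ln x)² = 12.5270, Σln y = 11.9377, Σln x·ln y = 19.6847).
Slope k = (n·Σln x·ln y − Σln x·Σln y)/(n·Σ(ln x)² − (Σln x)²) = (5·19.6847 − 7.5601·11.9377)/5.4804 = 1.49147; ln C = (Σln y − k·Σln x)/n = 0.13241.

k = 1.49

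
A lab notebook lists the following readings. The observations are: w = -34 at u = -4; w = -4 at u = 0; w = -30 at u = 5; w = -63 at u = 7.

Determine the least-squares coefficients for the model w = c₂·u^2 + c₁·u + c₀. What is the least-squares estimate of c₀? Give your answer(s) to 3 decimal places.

Normal-equation sums: Σu^2·u^2 = 3282, Σu^2·u = 404, Σu^2 = 90, Σu·u = 90, Σu = 8, Σ1 = 4.
And Σu^2·w = -4381, Σu·w = -455, Σw = -131.
MᵀM·[c₂, c₁, c₀]ᵀ = Mᵀw becomes [[3282, 404, 90]; [404, 90, 8]; [90, 8, 4]]·[c₂, c₁, c₀]ᵀ = [-4381, -455, -131]ᵀ.
Solving the 3×3 system (Gaussian elimination) gives c₂ = -62847/42842, c₁ = 78503/42842, c₀ = -73012/21421.

c₀ = -3.408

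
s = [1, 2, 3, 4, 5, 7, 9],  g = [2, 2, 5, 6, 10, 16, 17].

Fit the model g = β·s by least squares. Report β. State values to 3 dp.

Sums needed: Σs·s = 185.
Moment sums: Σs·g = 360.
So MᵀM·[β]ᵀ = Mᵀg: [[185]]·[β]ᵀ = [360]ᵀ.
β = 360/185 = 1.94595.

β = 1.946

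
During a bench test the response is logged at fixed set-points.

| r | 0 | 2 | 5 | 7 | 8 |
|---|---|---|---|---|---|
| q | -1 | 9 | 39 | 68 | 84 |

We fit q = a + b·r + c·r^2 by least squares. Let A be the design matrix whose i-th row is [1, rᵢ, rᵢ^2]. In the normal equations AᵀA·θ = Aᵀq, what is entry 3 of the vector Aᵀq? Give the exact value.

9719

Entry 3 ↔ basis r^2, so (Aᵀq)_{3} = Σᵢ (r^2)·qᵢ = (0)·(-1) + (4)·(9) + (25)·(39) + (49)·(68) + (64)·(84) = 9719.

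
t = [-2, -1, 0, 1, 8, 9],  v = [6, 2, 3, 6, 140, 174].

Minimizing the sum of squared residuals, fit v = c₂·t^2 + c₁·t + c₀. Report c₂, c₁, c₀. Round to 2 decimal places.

c₂ = 1.89, c₁ = 2.03, c₀ = 2.43

Normal-equation sums: Σt^2·t^2 = 10675, Σt^2·t = 1233, Σt^2 = 151, Σt·t = 151, Σt = 15, Σ1 = 6.
And Σt^2·v = 23086, Σt·v = 2678, Σv = 331.
Normal equations: [[10675, 1233, 151]; [1233, 151, 15]; [151, 15, 6]]·[c₂, c₁, c₀]ᵀ = [23086, 2678, 331]ᵀ.
Solving the 3×3 system (Gaussian elimination) gives c₂ = 275053/145240, c₁ = 294791/145240, c₀ = 176631/72620.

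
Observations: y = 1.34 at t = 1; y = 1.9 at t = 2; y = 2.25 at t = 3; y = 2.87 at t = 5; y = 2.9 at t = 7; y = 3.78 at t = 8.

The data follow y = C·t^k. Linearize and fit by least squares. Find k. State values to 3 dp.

Taking logs, ln y = k·ln t + ln C, so regress ln y on ln t.
Σln t = 7.4265, Σ(ln t)² = 12.3883, Σln y = 5.1942, Σln t·ln y = 7.8696.
Normal system: [[12.3883, 7.4265]; [7.4265, 6]]·[k, ln C]ᵀ = [7.8696, 5.1942]ᵀ.
Solving (det = 19.1764): k = 0.45068, ln C = 0.30787.

k = 0.451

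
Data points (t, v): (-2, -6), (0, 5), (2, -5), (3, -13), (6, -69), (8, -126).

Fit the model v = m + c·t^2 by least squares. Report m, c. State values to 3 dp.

m = 3.872, c = -2.028

With design matrix M, MᵀM = [[6, 117]; [117, 5505]] and Mᵀv = [-214, -10709]ᵀ.
Δ = 6·5505 − 117² = 19341.
m = ((-214)·5505 − 117·(-10709))/19341 = 24961/6447; c = (6·(-10709) − 117·(-214))/19341 = -13072/6447.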